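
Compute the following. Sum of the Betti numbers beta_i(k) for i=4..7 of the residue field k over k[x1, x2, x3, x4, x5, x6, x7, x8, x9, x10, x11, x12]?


Koszul resolution: beta_i(k)=C(n,i), n=12
C(12,4)=495, C(12,5)=792, C(12,6)=924, C(12,7)=792
Sum=3003


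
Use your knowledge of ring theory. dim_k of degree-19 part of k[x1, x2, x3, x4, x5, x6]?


C(d+n-1,n-1)=C(24,5)=42504


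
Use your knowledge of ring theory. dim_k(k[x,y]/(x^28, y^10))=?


Basis: x^i*y^j, i<28, j<10
28*10=280


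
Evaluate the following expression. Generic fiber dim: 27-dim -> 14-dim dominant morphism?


dim(fiber)=dim(X)-dim(Y)=27-14=13


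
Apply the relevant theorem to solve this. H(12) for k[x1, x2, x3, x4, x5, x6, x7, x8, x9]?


C(d+n-1,n-1)=C(20,8)=125970


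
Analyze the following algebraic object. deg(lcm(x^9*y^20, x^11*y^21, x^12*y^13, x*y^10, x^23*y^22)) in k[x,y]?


lcm = componentwise max:
x: max(9,11,12,1,23)=23
y: max(20,21,13,10,22)=22
Total=23+22=45


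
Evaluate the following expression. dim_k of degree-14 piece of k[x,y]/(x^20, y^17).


k[x,y], I = (x^20, y^17), d = 14
Need i < 20 and d-i < 17.
Range: 0 <= i <= 14.
H(14) = 15


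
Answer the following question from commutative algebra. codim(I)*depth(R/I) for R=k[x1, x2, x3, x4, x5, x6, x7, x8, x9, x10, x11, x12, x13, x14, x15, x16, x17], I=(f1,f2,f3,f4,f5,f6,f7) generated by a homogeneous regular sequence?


codim=7, depth=dim(R/I)=17-7=10
Product=7*10=70


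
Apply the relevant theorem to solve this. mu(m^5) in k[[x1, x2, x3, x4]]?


C(n+d-1,d)=C(8,5)=56


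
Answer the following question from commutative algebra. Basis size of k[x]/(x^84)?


Basis: 1,x,...,x^83
dim=84


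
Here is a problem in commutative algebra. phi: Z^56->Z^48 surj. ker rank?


rank(ker) = 56-48 = 8


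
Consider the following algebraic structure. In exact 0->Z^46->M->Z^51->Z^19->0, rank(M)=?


Alt sum=0:
(-1)^0*46 + (-1)^1*? + (-1)^2*51 + (-1)^3*19=0
rank(M)=78


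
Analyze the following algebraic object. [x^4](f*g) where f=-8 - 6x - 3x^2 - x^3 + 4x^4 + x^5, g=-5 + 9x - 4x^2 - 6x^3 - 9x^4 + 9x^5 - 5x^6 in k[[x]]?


[x^4] = sum a_i*b_j, i+j=4
  -8*-9=72
  -6*-6=36
  -3*-4=12
  -1*9=-9
  4*-5=-20
Sum=91


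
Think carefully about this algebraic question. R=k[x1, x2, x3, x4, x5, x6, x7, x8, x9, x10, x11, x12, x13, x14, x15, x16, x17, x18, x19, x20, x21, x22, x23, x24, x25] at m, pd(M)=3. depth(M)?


pd+depth=depth(R)=25
depth=25-3=22


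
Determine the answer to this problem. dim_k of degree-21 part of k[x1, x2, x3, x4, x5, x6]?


C(d+n-1,n-1)=C(26,5)=65780


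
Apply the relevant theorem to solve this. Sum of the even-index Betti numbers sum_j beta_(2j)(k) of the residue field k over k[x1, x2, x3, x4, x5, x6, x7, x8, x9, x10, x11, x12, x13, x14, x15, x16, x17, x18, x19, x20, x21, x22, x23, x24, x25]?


Koszul resolution: beta_i(k)=C(n,i), n=25
sum_even C(25,i) = 2^(n-1) = 2^24 = 16777216


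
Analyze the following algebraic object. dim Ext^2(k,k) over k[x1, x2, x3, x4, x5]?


C(n,i)=C(5,2)=10


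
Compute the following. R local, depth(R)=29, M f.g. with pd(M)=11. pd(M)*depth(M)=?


pd+depth=29
depth=29-11=18
pd*depth=11*18=198


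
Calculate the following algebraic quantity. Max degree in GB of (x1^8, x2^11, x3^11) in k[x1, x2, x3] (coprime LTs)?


Pure powers, coprime LTs => already GB.
Degrees: 8, 11, 11
Max=11


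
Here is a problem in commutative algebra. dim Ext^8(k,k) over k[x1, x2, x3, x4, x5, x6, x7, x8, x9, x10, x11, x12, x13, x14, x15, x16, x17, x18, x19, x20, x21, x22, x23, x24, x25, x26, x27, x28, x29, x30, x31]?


C(n,i)=C(31,8)=7888725


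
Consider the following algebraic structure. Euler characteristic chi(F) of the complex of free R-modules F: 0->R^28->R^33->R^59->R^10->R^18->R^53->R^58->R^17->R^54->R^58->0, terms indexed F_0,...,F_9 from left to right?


chi = sum (-1)^i * rank:
(-1)^0*28=28
(-1)^1*33=-33
(-1)^2*59=59
(-1)^3*10=-10
(-1)^4*18=18
(-1)^5*53=-53
(-1)^6*58=58
(-1)^7*17=-17
(-1)^8*54=54
(-1)^9*58=-58
chi=46


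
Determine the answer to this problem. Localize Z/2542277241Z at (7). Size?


7-primary part: 2542277241=7^10*9
Size=7^10=282475249


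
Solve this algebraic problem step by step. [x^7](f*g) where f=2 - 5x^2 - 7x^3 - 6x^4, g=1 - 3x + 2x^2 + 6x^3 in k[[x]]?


[x^7] = sum a_i*b_j, i+j=7
  -6*6=-36
Sum=-36


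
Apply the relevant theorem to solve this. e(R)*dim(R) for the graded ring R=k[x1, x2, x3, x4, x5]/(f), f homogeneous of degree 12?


e(R)=deg(f)=12, dim(R)=5-1=4
e*dim=12*4=48


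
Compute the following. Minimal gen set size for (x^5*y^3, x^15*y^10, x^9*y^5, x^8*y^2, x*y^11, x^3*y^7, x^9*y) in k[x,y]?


Remove redundant (divisible by others).
x^9*y^5 redundant.
x^15*y^10 redundant.
Min: x^9*y, x^8*y^2, x^5*y^3, x^3*y^7, x*y^11
Count=5


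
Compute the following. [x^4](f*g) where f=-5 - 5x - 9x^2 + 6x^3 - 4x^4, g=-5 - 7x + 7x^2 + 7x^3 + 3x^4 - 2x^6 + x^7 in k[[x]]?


[x^4] = sum a_i*b_j, i+j=4
  -5*3=-15
  -5*7=-35
  -9*7=-63
  6*-7=-42
  -4*-5=20
Sum=-135


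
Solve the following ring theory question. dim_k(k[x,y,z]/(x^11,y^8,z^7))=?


Basis: x^iy^jz^k, i<11,j<8,k<7
11*8*7=616


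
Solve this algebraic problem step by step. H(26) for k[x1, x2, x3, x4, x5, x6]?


C(d+n-1,n-1)=C(31,5)=169911


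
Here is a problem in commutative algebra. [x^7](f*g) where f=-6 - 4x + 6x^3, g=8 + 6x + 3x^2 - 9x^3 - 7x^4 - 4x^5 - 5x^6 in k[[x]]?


[x^7] = sum a_i*b_j, i+j=7
  -4*-5=20
  6*-7=-42
Sum=-22


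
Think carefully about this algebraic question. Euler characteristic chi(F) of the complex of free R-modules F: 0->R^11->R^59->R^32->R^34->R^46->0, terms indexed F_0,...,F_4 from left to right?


chi = sum (-1)^i * rank:
(-1)^0*11=11
(-1)^1*59=-59
(-1)^2*32=32
(-1)^3*34=-34
(-1)^4*46=46
chi=-4


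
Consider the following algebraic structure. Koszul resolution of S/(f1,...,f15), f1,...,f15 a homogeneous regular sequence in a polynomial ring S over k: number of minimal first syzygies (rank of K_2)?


Regular sequence => Koszul complex is the minimal free resolution.
Syz_1 minimally generated by Koszul relations f_i*e_j - f_j*e_i (i<j): mu(Syz_1) = beta_2 = C(m,2) = m(m-1)/2
m=15
15*14/2 = 105


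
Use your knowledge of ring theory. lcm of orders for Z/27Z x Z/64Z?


Exponent = lcm of the cyclic orders; pairwise coprime => product.
3^3*2^6=27*64=1728


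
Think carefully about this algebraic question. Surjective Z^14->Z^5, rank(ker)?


rank(ker) = 14-5 = 9


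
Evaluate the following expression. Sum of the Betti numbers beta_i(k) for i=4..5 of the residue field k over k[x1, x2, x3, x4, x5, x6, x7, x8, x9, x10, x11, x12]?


Koszul resolution: beta_i(k)=C(n,i), n=12
C(12,4)=495, C(12,5)=792
Sum=1287


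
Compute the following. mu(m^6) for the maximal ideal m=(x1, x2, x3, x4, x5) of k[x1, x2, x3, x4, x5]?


Graded Nakayama: mu(m^d) = dim_k (m^d/m^(d+1)) = #degree-6 monomials in 5 vars
C(n+d-1,d)=C(10,6)=210


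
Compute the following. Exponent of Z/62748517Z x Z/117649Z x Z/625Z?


Exponent = lcm of the cyclic orders; pairwise coprime => product.
13^7*7^6*5^4=62748517*117649*625=4613937672833125


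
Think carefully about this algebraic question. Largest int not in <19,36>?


gcd(19,36)=1 => F=ab-a-b=19*36-19-36=684-55=629


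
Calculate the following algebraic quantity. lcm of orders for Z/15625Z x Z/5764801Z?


Exponent = lcm of the cyclic orders; pairwise coprime => product.
5^6*7^8=15625*5764801=90075015625


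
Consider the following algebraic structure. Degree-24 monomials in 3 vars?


C(d+n-1,n-1)=C(26,2)=325


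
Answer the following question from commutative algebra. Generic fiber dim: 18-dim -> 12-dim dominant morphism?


dim(fiber)=dim(X)-dim(Y)=18-12=6


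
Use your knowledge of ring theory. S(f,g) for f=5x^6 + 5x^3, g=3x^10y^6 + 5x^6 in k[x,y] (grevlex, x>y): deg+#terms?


LT(f)=5x^6, LT(g)=3x^10y^6
lcm(LM)=x^10y^6
S(f,g) (scaled by 15 to clear denominators) = 3x^4y^6*f - 5*g = 15x^7y^6 - 25x^6
2 terms, deg 13.
13+2=15


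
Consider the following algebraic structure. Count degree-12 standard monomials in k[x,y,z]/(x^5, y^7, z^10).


Need i<5, j<7, k<10 with i+j+k=12.
For each i, j ranges over max(0,12-i-9)..min(6,12-i):
  i=0: j in [3,6] -> 4
  i=1: j in [2,6] -> 5
  i=2: j in [1,6] -> 6
  i=3: j in [0,6] -> 7
  i=4: j in [0,6] -> 7
H(12) = 4+5+6+7+7 = 29


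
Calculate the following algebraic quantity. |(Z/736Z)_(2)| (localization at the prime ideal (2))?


2-primary part: 736=2^5*23
Size=2^5=32


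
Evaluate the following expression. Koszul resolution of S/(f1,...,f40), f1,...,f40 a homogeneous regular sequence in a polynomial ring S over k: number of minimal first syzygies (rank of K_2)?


Regular sequence => Koszul complex is the minimal free resolution.
Syz_1 minimally generated by Koszul relations f_i*e_j - f_j*e_i (i<j): mu(Syz_1) = beta_2 = C(m,2) = m(m-1)/2
m=40
40*39/2 = 780


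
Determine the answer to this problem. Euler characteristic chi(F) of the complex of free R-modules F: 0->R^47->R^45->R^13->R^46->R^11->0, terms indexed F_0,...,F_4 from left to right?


chi = sum (-1)^i * rank:
(-1)^0*47=47
(-1)^1*45=-45
(-1)^2*13=13
(-1)^3*46=-46
(-1)^4*11=11
chi=-20


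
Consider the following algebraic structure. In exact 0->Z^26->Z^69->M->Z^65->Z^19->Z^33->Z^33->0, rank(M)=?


Alt sum=0:
(-1)^0*26 + (-1)^1*69 + (-1)^2*? + (-1)^3*65 + (-1)^4*19 + (-1)^5*33 + (-1)^6*33=0
rank(M)=89


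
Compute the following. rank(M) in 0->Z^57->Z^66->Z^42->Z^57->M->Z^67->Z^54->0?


Alt sum=0:
(-1)^0*57 + (-1)^1*66 + (-1)^2*42 + (-1)^3*57 + (-1)^4*? + (-1)^5*67 + (-1)^6*54=0
rank(M)=37


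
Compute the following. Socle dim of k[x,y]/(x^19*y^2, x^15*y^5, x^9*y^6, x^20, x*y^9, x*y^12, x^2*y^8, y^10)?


Socle = ann(m) = span of standard monomials u with x*u, y*u in I (staircase corners).
Redundant generators: x*y^12
Minimal generators: x^20, x^19*y^2, x^15*y^5, x^9*y^6, x^2*y^8, x*y^9, y^10
Corners: y^9, xy^8, x^8y^7, x^14y^5, x^18y^4, x^19y
Socle dim=6


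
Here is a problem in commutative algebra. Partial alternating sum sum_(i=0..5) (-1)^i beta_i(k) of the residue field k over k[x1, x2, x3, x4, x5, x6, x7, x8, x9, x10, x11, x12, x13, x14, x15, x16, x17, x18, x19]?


Koszul resolution: beta_i(k)=C(n,i), n=19
sum_(i=0..p) (-1)^i C(n,i) = (-1)^p C(n-1,p)
(-1)^5*C(18,5) = (-1)^5*8568 = -8568


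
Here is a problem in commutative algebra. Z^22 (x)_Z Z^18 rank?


rank(M(x)N) = rank(M)*rank(N)
22*18 = 396


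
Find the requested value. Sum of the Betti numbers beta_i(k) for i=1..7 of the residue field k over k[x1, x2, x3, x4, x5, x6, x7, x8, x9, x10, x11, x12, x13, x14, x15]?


Koszul resolution: beta_i(k)=C(n,i), n=15
C(15,1)=15, C(15,2)=105, C(15,3)=455, C(15,4)=1365, C(15,5)=3003, C(15,6)=5005, C(15,7)=6435
Sum=16383


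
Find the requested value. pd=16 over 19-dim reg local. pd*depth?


pd+depth=19
depth=19-16=3
pd*depth=16*3=48


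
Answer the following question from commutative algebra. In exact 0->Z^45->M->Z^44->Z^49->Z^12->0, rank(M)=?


Alt sum=0:
(-1)^0*45 + (-1)^1*? + (-1)^2*44 + (-1)^3*49 + (-1)^4*12=0
rank(M)=52


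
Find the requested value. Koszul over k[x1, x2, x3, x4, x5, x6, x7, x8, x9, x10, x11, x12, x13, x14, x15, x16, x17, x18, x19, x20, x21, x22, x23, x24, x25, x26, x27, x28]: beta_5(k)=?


C(n,i)=C(28,5)=98280


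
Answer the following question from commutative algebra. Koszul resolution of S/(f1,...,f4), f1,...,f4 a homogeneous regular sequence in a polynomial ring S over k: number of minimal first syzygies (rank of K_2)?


Regular sequence => Koszul complex is the minimal free resolution.
Syz_1 minimally generated by Koszul relations f_i*e_j - f_j*e_i (i<j): mu(Syz_1) = beta_2 = C(m,2) = m(m-1)/2
m=4
4*3/2 = 6


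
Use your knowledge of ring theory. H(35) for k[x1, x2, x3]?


C(d+n-1,n-1)=C(37,2)=666


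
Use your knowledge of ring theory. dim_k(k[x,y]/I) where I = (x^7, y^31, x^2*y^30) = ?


k[x,y]/I, I = (x^7, y^31, x^2*y^30)
Rect: 7x31=217. Corner: (7-2)x(31-30)=5.
dim = 217-5 = 212


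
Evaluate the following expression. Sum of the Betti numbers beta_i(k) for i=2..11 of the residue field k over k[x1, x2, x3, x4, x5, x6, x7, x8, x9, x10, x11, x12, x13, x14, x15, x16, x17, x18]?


Koszul resolution: beta_i(k)=C(n,i), n=18
C(18,2)=153, C(18,3)=816, C(18,4)=3060, C(18,5)=8568, C(18,6)=18564, C(18,7)=31824, C(18,8)=43758, C(18,9)=48620, C(18,10)=43758, C(18,11)=31824
Sum=230945


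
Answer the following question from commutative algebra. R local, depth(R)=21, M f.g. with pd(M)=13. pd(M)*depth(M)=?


pd+depth=21
depth=21-13=8
pd*depth=13*8=104


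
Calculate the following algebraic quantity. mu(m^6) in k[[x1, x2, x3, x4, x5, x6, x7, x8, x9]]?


C(n+d-1,d)=C(14,6)=3003


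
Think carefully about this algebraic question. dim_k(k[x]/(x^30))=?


Basis: 1,x,...,x^29
dim=30


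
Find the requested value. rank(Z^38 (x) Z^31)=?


rank(M(x)N) = rank(M)*rank(N)
38*31 = 1178


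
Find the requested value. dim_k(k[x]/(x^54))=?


Basis: 1,x,...,x^53
dim=54


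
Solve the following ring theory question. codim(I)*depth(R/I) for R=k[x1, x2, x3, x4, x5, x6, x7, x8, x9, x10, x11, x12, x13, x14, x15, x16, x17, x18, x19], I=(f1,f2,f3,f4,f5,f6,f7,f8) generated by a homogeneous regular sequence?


codim=8, depth=dim(R/I)=19-8=11
Product=8*11=88


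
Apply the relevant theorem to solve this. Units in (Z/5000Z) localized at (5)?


Local ring = Z/625Z.
phi(625) = 5^3*(5-1) = 500


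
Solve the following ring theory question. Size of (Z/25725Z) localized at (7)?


7-primary part: 25725=7^3*75
Size=7^3=343


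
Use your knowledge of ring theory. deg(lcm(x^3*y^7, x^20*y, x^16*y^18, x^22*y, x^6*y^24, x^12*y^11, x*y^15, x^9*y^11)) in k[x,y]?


lcm = componentwise max:
x: max(3,20,16,22,6,12,1,9)=22
y: max(7,1,18,1,24,11,15,11)=24
Total=22+24=46


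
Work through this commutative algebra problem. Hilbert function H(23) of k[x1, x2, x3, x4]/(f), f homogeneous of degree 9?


C(26,3)-C(17,3)=2600-680=1920


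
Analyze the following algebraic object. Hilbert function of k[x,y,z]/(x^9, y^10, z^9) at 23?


Need i<9, j<10, k<9 with i+j+k=23.
For each i, j ranges over max(0,23-i-8)..min(9,23-i):
  i=0: j in [15,9] -> 0
  i=1: j in [14,9] -> 0
  i=2: j in [13,9] -> 0
  i=3: j in [12,9] -> 0
  i=4: j in [11,9] -> 0
  i=5: j in [10,9] -> 0
  i=6: j in [9,9] -> 1
  i=7: j in [8,9] -> 2
  i=8: j in [7,9] -> 3
H(23) = 0+0+0+0+0+0+1+2+3 = 6


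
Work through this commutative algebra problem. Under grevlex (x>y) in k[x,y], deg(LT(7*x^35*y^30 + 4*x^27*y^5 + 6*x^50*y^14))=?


LT: 7*x^35*y^30
deg_x=35, deg_y=30
Total=35+30=65


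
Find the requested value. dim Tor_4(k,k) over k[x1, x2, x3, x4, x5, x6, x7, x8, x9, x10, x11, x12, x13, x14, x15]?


Koszul: C(n,i)=C(15,4)=1365


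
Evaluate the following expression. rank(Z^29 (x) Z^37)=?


rank(M(x)N) = rank(M)*rank(N)
29*37 = 1073


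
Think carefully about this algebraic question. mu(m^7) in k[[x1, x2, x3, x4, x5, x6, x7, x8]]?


C(n+d-1,d)=C(14,7)=3432


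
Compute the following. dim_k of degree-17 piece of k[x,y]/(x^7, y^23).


k[x,y], I = (x^7, y^23), d = 17
Need i < 7 and d-i < 23.
Range: 0 <= i <= 6.
H(17) = 7


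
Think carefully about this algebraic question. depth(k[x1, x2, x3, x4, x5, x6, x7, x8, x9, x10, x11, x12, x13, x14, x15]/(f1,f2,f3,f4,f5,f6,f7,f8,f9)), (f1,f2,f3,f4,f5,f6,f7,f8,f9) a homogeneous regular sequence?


depth(R)=15
depth(R/I)=15-9=6


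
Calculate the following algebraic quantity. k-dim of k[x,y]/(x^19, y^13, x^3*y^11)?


k[x,y]/I, I = (x^19, y^13, x^3*y^11)
Rect: 19x13=247. Corner: (19-3)x(13-11)=32.
dim = 247-32 = 215


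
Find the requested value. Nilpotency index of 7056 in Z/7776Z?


7056^k mod 7776:
k=1: 7056
k=2: 5184
k=3: 0
First zero at k = 3


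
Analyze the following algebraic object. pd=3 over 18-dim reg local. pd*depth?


pd+depth=18
depth=18-3=15
pd*depth=3*15=45


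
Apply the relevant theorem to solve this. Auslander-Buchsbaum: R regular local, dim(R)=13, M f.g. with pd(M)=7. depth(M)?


pd+depth=depth(R)=13
depth=13-7=6


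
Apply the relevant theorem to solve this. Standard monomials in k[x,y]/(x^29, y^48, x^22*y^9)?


k[x,y]/I, I = (x^29, y^48, x^22*y^9)
Rect: 29x48=1392. Corner: (29-22)x(48-9)=273.
dim = 1392-273 = 1119


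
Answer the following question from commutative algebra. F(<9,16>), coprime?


gcd(9,16)=1 => F=ab-a-b=9*16-9-16=144-25=119


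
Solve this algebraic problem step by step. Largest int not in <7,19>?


gcd(7,19)=1 => F=ab-a-b=7*19-7-19=133-26=107


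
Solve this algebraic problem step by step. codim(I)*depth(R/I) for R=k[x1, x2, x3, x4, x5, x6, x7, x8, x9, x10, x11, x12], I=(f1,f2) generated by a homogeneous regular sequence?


codim=2, depth=dim(R/I)=12-2=10
Product=2*10=20


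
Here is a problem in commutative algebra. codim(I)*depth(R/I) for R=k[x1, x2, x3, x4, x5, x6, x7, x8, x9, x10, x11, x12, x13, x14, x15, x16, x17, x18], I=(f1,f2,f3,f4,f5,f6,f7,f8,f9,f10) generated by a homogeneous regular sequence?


codim=10, depth=dim(R/I)=18-10=8
Product=10*8=80


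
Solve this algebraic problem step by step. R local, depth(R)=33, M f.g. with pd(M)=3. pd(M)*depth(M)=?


pd+depth=33
depth=33-3=30
pd*depth=3*30=90


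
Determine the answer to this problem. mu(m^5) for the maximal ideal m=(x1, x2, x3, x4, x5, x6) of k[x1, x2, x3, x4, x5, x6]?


Graded Nakayama: mu(m^d) = dim_k (m^d/m^(d+1)) = #degree-5 monomials in 6 vars
C(n+d-1,d)=C(10,5)=252


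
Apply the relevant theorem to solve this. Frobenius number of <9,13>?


gcd(9,13)=1 => F=ab-a-b=9*13-9-13=117-22=95


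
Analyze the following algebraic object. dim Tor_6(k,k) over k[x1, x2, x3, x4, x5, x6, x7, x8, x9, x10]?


Koszul: C(n,i)=C(10,6)=210


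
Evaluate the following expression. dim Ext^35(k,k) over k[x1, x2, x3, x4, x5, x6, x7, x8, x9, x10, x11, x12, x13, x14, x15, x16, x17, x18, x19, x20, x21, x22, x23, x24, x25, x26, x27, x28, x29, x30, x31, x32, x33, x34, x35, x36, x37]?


C(n,i)=C(37,35)=666


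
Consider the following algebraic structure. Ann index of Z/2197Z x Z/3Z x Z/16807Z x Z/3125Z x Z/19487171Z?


Exponent = lcm of the cyclic orders; pairwise coprime => product.
13^3*3^1*7^5*5^5*11^7=2197*3*16807*3125*19487171=6745906686978834375


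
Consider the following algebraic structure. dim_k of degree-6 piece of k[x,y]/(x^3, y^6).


k[x,y], I = (x^3, y^6), d = 6
Need i < 3 and d-i < 6.
Range: 1 <= i <= 2.
H(6) = 2


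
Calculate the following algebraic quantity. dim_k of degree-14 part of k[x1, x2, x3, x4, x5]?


C(d+n-1,n-1)=C(18,4)=3060


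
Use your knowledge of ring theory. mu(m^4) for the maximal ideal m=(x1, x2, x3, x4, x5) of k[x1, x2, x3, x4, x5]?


Graded Nakayama: mu(m^d) = dim_k (m^d/m^(d+1)) = #degree-4 monomials in 5 vars
C(n+d-1,d)=C(8,4)=70


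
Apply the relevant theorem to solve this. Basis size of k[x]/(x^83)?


Basis: 1,x,...,x^82
dim=83


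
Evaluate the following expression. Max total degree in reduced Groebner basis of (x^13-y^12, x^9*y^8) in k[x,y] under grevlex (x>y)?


LT(f1)=x^13, LT(f2)=x^9y^8, lcm=x^13y^8
S(f1,f2) = y^8*f1 - x^4*f2 = -y^20
Reduced GB = {f1, f2, y^20}; degrees 13, 17, 20
Max = 20


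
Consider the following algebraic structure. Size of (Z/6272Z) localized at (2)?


2-primary part: 6272=2^7*49
Size=2^7=128


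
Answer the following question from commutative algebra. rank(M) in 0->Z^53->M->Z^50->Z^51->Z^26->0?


Alt sum=0:
(-1)^0*53 + (-1)^1*? + (-1)^2*50 + (-1)^3*51 + (-1)^4*26=0
rank(M)=78


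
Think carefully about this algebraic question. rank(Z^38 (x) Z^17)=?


rank(M(x)N) = rank(M)*rank(N)
38*17 = 646


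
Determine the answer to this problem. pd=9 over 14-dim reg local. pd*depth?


pd+depth=14
depth=14-9=5
pd*depth=9*5=45


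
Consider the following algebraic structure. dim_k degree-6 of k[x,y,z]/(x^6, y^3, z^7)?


Need i<6, j<3, k<7 with i+j+k=6.
For each i, j ranges over max(0,6-i-6)..min(2,6-i):
  i=0: j in [0,2] -> 3
  i=1: j in [0,2] -> 3
  i=2: j in [0,2] -> 3
  i=3: j in [0,2] -> 3
  i=4: j in [0,2] -> 3
  i=5: j in [0,1] -> 2
H(6) = 3+3+3+3+3+2 = 17


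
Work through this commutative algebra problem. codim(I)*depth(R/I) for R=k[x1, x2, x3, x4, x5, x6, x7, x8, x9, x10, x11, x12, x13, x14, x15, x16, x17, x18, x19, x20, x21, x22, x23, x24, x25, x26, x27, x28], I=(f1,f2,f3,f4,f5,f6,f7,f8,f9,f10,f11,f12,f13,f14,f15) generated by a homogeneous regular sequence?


codim=15, depth=dim(R/I)=28-15=13
Product=15*13=195


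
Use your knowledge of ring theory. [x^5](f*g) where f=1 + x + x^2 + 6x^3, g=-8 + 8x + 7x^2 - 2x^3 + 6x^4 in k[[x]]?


[x^5] = sum a_i*b_j, i+j=5
  1*6=6
  1*-2=-2
  6*7=42
Sum=46


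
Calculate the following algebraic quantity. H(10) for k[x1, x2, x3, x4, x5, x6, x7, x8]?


C(d+n-1,n-1)=C(17,7)=19448


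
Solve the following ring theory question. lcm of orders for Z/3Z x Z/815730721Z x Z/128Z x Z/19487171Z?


Exponent = lcm of the cyclic orders; pairwise coprime => product.
3^1*13^8*2^7*11^7=3*815730721*128*19487171=6104173075230831744


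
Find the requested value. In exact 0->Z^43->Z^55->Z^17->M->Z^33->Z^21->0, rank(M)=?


Alt sum=0:
(-1)^0*43 + (-1)^1*55 + (-1)^2*17 + (-1)^3*? + (-1)^4*33 + (-1)^5*21=0
rank(M)=17


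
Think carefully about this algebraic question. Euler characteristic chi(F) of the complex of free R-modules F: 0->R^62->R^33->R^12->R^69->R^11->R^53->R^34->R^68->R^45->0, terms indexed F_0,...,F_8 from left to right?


chi = sum (-1)^i * rank:
(-1)^0*62=62
(-1)^1*33=-33
(-1)^2*12=12
(-1)^3*69=-69
(-1)^4*11=11
(-1)^5*53=-53
(-1)^6*34=34
(-1)^7*68=-68
(-1)^8*45=45
chi=-59


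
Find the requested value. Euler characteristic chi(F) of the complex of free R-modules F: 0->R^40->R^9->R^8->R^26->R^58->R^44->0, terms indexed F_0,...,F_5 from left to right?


chi = sum (-1)^i * rank:
(-1)^0*40=40
(-1)^1*9=-9
(-1)^2*8=8
(-1)^3*26=-26
(-1)^4*58=58
(-1)^5*44=-44
chi=27


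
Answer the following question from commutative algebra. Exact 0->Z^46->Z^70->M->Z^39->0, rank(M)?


Alt sum=0:
(-1)^0*46 + (-1)^1*70 + (-1)^2*? + (-1)^3*39=0
rank(M)=63


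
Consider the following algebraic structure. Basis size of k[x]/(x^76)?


Basis: 1,x,...,x^75
dim=76


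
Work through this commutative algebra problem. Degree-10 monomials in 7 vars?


C(d+n-1,n-1)=C(16,6)=8008


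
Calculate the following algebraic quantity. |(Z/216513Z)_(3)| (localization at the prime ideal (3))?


3-primary part: 216513=3^9*11
Size=3^9=19683


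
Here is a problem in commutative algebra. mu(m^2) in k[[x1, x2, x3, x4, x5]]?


C(n+d-1,d)=C(6,2)=15


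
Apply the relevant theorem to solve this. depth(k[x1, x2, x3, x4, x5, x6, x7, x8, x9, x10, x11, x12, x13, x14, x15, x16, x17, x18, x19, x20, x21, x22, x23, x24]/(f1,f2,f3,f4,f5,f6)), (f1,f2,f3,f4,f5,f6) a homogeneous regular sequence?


depth(R)=24
depth(R/I)=24-6=18


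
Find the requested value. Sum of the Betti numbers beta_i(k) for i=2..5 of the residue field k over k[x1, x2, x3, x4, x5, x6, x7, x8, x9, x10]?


Koszul resolution: beta_i(k)=C(n,i), n=10
C(10,2)=45, C(10,3)=120, C(10,4)=210, C(10,5)=252
Sum=627


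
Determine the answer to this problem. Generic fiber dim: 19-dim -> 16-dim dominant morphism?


dim(fiber)=dim(X)-dim(Y)=19-16=3


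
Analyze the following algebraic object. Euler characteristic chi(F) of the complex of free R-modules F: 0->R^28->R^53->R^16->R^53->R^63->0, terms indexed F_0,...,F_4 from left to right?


chi = sum (-1)^i * rank:
(-1)^0*28=28
(-1)^1*53=-53
(-1)^2*16=16
(-1)^3*53=-53
(-1)^4*63=63
chi=1


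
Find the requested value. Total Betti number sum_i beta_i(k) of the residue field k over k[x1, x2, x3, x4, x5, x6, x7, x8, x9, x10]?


Koszul resolution: beta_i(k)=C(n,i), n=10
sum_i C(10,i) = 2^10 = 1024


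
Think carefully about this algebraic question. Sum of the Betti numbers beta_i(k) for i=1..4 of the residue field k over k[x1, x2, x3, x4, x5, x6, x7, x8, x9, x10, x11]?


Koszul resolution: beta_i(k)=C(n,i), n=11
C(11,1)=11, C(11,2)=55, C(11,3)=165, C(11,4)=330
Sum=561


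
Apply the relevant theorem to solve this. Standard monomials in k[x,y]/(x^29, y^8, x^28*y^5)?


k[x,y]/I, I = (x^29, y^8, x^28*y^5)
Rect: 29x8=232. Corner: (29-28)x(8-5)=3.
dim = 232-3 = 229


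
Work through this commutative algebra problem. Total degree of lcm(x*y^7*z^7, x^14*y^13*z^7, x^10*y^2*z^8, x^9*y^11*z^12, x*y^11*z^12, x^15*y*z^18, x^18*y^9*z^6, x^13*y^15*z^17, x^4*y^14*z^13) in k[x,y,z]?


lcm = componentwise max:
x: max(1,14,10,9,1,15,18,13,4)=18
y: max(7,13,2,11,11,1,9,15,14)=15
z: max(7,7,8,12,12,18,6,17,13)=18
Total=18+15+18=51


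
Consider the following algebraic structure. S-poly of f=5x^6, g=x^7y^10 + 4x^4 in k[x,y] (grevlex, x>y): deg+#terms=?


LT(f)=5x^6, LT(g)=x^7y^10
lcm(LM)=x^7y^10
S(f,g) (scaled by 5 to clear denominators) = xy^10*f - 5*g = -20x^4
1 terms, deg 4.
4+1=5


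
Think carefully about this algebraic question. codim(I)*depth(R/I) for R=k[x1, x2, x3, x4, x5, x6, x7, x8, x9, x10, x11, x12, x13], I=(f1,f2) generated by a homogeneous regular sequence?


codim=2, depth=dim(R/I)=13-2=11
Product=2*11=22


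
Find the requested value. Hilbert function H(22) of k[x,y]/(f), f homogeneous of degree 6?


H(t)=d for t>=d-1.
d=6, t=22
H(22)=6


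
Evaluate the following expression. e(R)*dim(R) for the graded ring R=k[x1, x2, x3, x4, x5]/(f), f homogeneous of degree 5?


e(R)=deg(f)=5, dim(R)=5-1=4
e*dim=5*4=20


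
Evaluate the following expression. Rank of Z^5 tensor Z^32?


rank(M(x)N) = rank(M)*rank(N)
5*32 = 160


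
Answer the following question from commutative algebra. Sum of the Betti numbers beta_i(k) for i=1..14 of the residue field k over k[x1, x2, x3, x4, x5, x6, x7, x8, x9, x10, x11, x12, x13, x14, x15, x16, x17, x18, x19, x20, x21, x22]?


Koszul resolution: beta_i(k)=C(n,i), n=22
C(22,1)=22, C(22,2)=231, C(22,3)=1540, C(22,4)=7315, C(22,5)=26334, C(22,6)=74613, C(22,7)=170544, C(22,8)=319770, C(22,9)=497420, C(22,10)=646646, C(22,11)=705432, C(22,12)=646646, C(22,13)=497420, C(22,14)=319770
Sum=3913703


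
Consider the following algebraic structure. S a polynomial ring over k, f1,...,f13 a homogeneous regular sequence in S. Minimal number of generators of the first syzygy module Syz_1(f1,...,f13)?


Regular sequence => Koszul complex is the minimal free resolution.
Syz_1 minimally generated by Koszul relations f_i*e_j - f_j*e_i (i<j): mu(Syz_1) = beta_2 = C(m,2) = m(m-1)/2
m=13
13*12/2 = 78


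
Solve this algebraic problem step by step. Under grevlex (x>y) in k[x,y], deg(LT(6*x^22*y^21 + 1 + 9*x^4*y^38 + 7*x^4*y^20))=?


LT: 6*x^22*y^21
deg_x=22, deg_y=21
Total=22+21=43


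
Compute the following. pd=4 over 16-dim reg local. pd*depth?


pd+depth=16
depth=16-4=12
pd*depth=4*12=48


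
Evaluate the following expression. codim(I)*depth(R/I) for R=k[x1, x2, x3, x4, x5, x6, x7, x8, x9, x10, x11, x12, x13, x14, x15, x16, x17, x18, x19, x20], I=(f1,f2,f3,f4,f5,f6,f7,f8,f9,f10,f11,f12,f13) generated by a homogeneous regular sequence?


codim=13, depth=dim(R/I)=20-13=7
Product=13*7=91


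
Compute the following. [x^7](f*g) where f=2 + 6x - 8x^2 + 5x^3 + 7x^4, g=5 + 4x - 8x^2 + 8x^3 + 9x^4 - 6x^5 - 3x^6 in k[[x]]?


[x^7] = sum a_i*b_j, i+j=7
  6*-3=-18
  -8*-6=48
  5*9=45
  7*8=56
Sum=131


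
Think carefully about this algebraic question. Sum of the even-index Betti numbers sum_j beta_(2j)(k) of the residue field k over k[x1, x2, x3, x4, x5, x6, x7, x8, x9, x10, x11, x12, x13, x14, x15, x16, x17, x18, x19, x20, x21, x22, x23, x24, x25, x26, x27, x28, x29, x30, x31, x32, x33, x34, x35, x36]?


Koszul resolution: beta_i(k)=C(n,i), n=36
sum_even C(36,i) = 2^(n-1) = 2^35 = 34359738368


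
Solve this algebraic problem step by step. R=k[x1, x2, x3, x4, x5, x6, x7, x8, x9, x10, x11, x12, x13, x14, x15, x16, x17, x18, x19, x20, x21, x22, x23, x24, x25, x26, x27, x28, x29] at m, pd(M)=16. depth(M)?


pd+depth=depth(R)=29
depth=29-16=13


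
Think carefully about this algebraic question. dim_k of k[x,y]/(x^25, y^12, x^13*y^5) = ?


k[x,y]/I, I = (x^25, y^12, x^13*y^5)
Rect: 25x12=300. Corner: (25-13)x(12-5)=84.
dim = 300-84 = 216


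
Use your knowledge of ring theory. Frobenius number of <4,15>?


gcd(4,15)=1 => F=ab-a-b=4*15-4-15=60-19=41


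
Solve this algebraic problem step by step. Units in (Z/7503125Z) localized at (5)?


Local ring = Z/3125Z.
phi(3125) = 5^4*(5-1) = 2500


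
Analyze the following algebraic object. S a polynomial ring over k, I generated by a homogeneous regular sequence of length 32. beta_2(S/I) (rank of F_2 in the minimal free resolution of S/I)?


Regular sequence => Koszul complex is the minimal free resolution.
Syz_1 minimally generated by Koszul relations f_i*e_j - f_j*e_i (i<j): mu(Syz_1) = beta_2 = C(m,2) = m(m-1)/2
m=32
32*31/2 = 496


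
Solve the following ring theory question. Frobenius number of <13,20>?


gcd(13,20)=1 => F=ab-a-b=13*20-13-20=260-33=227


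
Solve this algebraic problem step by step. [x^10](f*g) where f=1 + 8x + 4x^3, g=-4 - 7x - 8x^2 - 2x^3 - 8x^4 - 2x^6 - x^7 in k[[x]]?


[x^10] = sum a_i*b_j, i+j=10
  4*-1=-4
Sum=-4


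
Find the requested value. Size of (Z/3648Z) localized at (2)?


2-primary part: 3648=2^6*57
Size=2^6=64


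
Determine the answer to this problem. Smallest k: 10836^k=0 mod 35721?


10836^k mod 35721:
k=1: 10836
k=2: 3969
k=3: 0
First zero at k = 3


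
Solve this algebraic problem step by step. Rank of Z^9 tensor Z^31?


rank(M(x)N) = rank(M)*rank(N)
9*31 = 279


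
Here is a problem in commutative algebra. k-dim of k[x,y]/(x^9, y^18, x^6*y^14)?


k[x,y]/I, I = (x^9, y^18, x^6*y^14)
Rect: 9x18=162. Corner: (9-6)x(18-14)=12.
dim = 162-12 = 150


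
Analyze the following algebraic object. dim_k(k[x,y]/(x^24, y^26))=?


Basis: x^i*y^j, i<24, j<26
24*26=624


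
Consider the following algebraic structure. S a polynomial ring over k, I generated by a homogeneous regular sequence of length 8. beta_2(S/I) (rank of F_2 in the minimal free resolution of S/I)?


Regular sequence => Koszul complex is the minimal free resolution.
Syz_1 minimally generated by Koszul relations f_i*e_j - f_j*e_i (i<j): mu(Syz_1) = beta_2 = C(m,2) = m(m-1)/2
m=8
8*7/2 = 28


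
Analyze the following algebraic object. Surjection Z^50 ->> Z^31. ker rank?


rank(ker) = 50-31 = 19


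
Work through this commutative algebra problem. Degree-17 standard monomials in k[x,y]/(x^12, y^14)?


k[x,y], I = (x^12, y^14), d = 17
Need i < 12 and d-i < 14.
Range: 4 <= i <= 11.
H(17) = 8


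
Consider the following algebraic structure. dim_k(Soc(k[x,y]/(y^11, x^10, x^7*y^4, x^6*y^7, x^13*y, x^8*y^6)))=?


Socle = ann(m) = span of standard monomials u with x*u, y*u in I (staircase corners).
Redundant generators: x^8*y^6, x^13*y
Minimal generators: x^10, x^7*y^4, x^6*y^7, y^11
Corners: x^5y^10, x^6y^6, x^9y^3
Socle dim=3


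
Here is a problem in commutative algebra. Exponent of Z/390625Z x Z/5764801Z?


Exponent = lcm of the cyclic orders; pairwise coprime => product.
5^8*7^8=390625*5764801=2251875390625


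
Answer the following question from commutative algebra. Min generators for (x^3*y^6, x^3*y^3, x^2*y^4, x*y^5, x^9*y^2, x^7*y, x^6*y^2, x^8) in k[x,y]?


Remove redundant (divisible by others).
x^9*y^2 redundant.
x^3*y^6 redundant.
Min: x^8, x^7*y, x^6*y^2, x^3*y^3, x^2*y^4, x*y^5
Count=6


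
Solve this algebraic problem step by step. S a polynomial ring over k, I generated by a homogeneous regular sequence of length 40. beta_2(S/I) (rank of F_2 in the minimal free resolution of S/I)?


Regular sequence => Koszul complex is the minimal free resolution.
Syz_1 minimally generated by Koszul relations f_i*e_j - f_j*e_i (i<j): mu(Syz_1) = beta_2 = C(m,2) = m(m-1)/2
m=40
40*39/2 = 780


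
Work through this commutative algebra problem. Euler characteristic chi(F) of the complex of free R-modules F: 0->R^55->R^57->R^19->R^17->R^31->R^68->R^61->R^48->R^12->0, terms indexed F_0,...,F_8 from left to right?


chi = sum (-1)^i * rank:
(-1)^0*55=55
(-1)^1*57=-57
(-1)^2*19=19
(-1)^3*17=-17
(-1)^4*31=31
(-1)^5*68=-68
(-1)^6*61=61
(-1)^7*48=-48
(-1)^8*12=12
chi=-12


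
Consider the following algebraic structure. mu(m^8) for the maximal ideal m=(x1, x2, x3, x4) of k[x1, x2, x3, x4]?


Graded Nakayama: mu(m^d) = dim_k (m^d/m^(d+1)) = #degree-8 monomials in 4 vars
C(n+d-1,d)=C(11,8)=165


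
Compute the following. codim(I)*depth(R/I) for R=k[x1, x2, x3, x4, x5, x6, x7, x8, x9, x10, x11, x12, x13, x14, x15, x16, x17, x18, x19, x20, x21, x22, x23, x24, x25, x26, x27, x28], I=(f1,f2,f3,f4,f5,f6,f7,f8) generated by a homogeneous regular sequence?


codim=8, depth=dim(R/I)=28-8=20
Product=8*20=160


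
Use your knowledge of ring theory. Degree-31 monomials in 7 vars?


C(d+n-1,n-1)=C(37,6)=2324784


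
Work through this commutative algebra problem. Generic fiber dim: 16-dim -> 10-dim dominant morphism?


dim(fiber)=dim(X)-dim(Y)=16-10=6


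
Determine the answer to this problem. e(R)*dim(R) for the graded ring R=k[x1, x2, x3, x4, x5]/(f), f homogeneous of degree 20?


e(R)=deg(f)=20, dim(R)=5-1=4
e*dim=20*4=80


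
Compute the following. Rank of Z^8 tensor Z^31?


rank(M(x)N) = rank(M)*rank(N)
8*31 = 248


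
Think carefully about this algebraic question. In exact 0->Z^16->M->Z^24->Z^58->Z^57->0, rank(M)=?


Alt sum=0:
(-1)^0*16 + (-1)^1*? + (-1)^2*24 + (-1)^3*58 + (-1)^4*57=0
rank(M)=39


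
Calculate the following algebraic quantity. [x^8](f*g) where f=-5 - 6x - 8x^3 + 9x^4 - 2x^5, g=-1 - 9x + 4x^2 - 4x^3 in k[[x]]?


[x^8] = sum a_i*b_j, i+j=8
  -2*-4=8
Sum=8


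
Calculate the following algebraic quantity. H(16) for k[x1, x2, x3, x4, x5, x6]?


C(d+n-1,n-1)=C(21,5)=20349


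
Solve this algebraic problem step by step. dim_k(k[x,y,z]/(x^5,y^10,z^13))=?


Basis: x^iy^jz^k, i<5,j<10,k<13
5*10*13=650


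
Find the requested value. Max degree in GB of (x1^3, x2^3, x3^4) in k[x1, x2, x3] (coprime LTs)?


Pure powers, coprime LTs => already GB.
Degrees: 3, 3, 4
Max=4


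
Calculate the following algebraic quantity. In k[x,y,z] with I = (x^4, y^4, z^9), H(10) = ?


Need i<4, j<4, k<9 with i+j+k=10.
For each i, j ranges over max(0,10-i-8)..min(3,10-i):
  i=0: j in [2,3] -> 2
  i=1: j in [1,3] -> 3
  i=2: j in [0,3] -> 4
  i=3: j in [0,3] -> 4
H(10) = 2+3+4+4 = 13


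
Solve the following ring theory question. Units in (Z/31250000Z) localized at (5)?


Local ring = Z/1953125Z.
phi(1953125) = 5^8*(5-1) = 1562500


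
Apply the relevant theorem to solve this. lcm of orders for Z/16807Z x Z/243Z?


Exponent = lcm of the cyclic orders; pairwise coprime => product.
7^5*3^5=16807*243=4084101


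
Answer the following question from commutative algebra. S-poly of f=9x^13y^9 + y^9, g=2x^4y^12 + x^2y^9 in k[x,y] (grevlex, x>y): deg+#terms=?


LT(f)=9x^13y^9, LT(g)=2x^4y^12
lcm(LM)=x^13y^12
S(f,g) (scaled by 18 to clear denominators) = 2y^3*f - 9x^9*g = -9x^11y^9 + 2y^12
2 terms, deg 20.
20+2=22


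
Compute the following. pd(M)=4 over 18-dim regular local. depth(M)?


pd+depth=depth(R)=18
depth=18-4=14


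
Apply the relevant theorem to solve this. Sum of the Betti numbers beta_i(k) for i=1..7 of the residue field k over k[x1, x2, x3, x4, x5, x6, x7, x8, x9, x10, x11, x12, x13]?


Koszul resolution: beta_i(k)=C(n,i), n=13
C(13,1)=13, C(13,2)=78, C(13,3)=286, C(13,4)=715, C(13,5)=1287, C(13,6)=1716, C(13,7)=1716
Sum=5811


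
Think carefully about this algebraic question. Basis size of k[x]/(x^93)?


Basis: 1,x,...,x^92
dim=93


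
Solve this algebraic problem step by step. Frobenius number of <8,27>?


gcd(8,27)=1 => F=ab-a-b=8*27-8-27=216-35=181


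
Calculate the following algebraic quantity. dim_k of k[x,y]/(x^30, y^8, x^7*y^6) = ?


k[x,y]/I, I = (x^30, y^8, x^7*y^6)
Rect: 30x8=240. Corner: (30-7)x(8-6)=46.
dim = 240-46 = 194


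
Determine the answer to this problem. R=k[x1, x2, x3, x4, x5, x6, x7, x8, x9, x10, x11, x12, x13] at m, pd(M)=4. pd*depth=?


pd+depth=13
depth=13-4=9
pd*depth=4*9=36


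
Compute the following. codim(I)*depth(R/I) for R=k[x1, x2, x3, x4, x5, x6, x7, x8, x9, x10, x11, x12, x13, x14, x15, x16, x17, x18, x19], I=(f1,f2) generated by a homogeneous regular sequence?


codim=2, depth=dim(R/I)=19-2=17
Product=2*17=34


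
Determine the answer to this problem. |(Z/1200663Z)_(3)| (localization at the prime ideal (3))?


3-primary part: 1200663=3^9*61
Size=3^9=19683


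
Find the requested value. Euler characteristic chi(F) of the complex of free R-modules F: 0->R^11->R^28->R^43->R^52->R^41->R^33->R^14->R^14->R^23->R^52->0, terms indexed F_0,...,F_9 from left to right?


chi = sum (-1)^i * rank:
(-1)^0*11=11
(-1)^1*28=-28
(-1)^2*43=43
(-1)^3*52=-52
(-1)^4*41=41
(-1)^5*33=-33
(-1)^6*14=14
(-1)^7*14=-14
(-1)^8*23=23
(-1)^9*52=-52
chi=-47


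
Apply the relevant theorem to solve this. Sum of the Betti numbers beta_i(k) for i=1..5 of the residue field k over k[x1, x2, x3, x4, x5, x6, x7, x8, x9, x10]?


Koszul resolution: beta_i(k)=C(n,i), n=10
C(10,1)=10, C(10,2)=45, C(10,3)=120, C(10,4)=210, C(10,5)=252
Sum=637


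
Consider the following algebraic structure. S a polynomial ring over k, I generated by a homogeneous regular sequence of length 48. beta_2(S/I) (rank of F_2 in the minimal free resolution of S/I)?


Regular sequence => Koszul complex is the minimal free resolution.
Syz_1 minimally generated by Koszul relations f_i*e_j - f_j*e_i (i<j): mu(Syz_1) = beta_2 = C(m,2) = m(m-1)/2
m=48
48*47/2 = 1128


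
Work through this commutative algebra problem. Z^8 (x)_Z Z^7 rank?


rank(M(x)N) = rank(M)*rank(N)
8*7 = 56


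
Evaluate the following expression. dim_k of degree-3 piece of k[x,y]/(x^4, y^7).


k[x,y], I = (x^4, y^7), d = 3
Need i < 4 and d-i < 7.
Range: 0 <= i <= 3.
H(3) = 4


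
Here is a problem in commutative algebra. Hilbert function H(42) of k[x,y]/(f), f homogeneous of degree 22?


H(t)=d for t>=d-1.
d=22, t=42
H(42)=22


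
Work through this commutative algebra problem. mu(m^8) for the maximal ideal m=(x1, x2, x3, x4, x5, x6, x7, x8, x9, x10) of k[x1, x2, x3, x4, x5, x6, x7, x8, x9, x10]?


Graded Nakayama: mu(m^d) = dim_k (m^d/m^(d+1)) = #degree-8 monomials in 10 vars
C(n+d-1,d)=C(17,8)=24310


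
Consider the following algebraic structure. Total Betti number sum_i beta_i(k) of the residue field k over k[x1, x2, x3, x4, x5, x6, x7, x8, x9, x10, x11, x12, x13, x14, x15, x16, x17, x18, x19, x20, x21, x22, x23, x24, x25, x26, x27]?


Koszul resolution: beta_i(k)=C(n,i), n=27
sum_i C(27,i) = 2^27 = 134217728


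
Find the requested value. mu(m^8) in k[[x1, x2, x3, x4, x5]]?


C(n+d-1,d)=C(12,8)=495


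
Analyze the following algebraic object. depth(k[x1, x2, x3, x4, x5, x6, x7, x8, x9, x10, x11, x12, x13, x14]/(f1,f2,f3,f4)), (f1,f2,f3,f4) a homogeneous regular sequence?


depth(R)=14
depth(R/I)=14-4=10


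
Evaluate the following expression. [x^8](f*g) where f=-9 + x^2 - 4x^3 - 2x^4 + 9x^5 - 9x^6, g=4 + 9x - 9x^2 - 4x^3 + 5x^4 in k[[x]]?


[x^8] = sum a_i*b_j, i+j=8
  -2*5=-10
  9*-4=-36
  -9*-9=81
Sum=35


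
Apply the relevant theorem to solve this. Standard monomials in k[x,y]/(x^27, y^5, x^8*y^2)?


k[x,y]/I, I = (x^27, y^5, x^8*y^2)
Rect: 27x5=135. Corner: (27-8)x(5-2)=57.
dim = 135-57 = 78


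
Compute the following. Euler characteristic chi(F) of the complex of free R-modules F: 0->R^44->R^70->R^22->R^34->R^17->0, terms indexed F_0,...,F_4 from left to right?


chi = sum (-1)^i * rank:
(-1)^0*44=44
(-1)^1*70=-70
(-1)^2*22=22
(-1)^3*34=-34
(-1)^4*17=17
chi=-21
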